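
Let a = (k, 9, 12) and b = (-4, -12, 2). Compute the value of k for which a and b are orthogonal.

a · b = k·(-4) + 9·(-12) + 12·2 = -84 - 4k
Set equal to 0: -4k = 84, so k = -21.

-21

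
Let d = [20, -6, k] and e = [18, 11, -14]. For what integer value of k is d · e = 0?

d · e = 20·18 + (-6)·11 + k·(-14) = 294 - 14k
Set equal to 0: -14k = -294, so k = 21.

21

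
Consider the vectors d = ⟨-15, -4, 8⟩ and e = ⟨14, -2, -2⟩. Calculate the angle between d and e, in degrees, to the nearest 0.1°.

150.9

d · e = (-15)·14 + (-4)·(-2) + 8·(-2) = -210 + 8 - 16 = -218
|d|² = 225 + 16 + 64 = 305,  |d| = √305 ≈ 17.464249
|e|² = 196 + 4 + 4 = 204,  |e| = √204 ≈ 14.282857
cos θ = -218 / (17.464249 · 14.282857) ≈ -0.87396
θ = arccos(-0.87396) ≈ 150.9°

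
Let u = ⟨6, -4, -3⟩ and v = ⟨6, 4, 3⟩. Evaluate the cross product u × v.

i: (-4)·3 - (-3)·4 = -12 - (-12) = 0
j: (-3)·6 - 6·3 = -18 - 18 = -36
k: 6·4 - (-4)·6 = 24 - (-24) = 48
u × v = (0, -36, 48)

(0, -36, 48)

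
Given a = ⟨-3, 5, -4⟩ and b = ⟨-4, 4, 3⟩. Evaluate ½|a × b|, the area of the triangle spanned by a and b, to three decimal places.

i: 5·3 - (-4)·4 = 15 - (-16) = 31
j: (-4)·(-4) - (-3)·3 = 16 - (-9) = 25
k: (-3)·4 - 5·(-4) = -12 - (-20) = 8
a × b = (31, 25, 8)
|a × b| = √(31² + 25² + 8²) = √1650 ≈ 40.6202
area = ½ · 40.6202 ≈ 20.310

20.310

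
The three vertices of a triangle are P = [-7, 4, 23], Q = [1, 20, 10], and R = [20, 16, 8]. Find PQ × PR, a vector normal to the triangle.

PQ = (8, 16, -13)
PR = (27, 12, -15)
i: 16·(-15) - (-13)·12 = -240 - (-156) = -84
j: (-13)·27 - 8·(-15) = -351 - (-120) = -231
k: 8·12 - 16·27 = 96 - 432 = -336
PQ × PR = (-84, -231, -336)

(-84, -231, -336)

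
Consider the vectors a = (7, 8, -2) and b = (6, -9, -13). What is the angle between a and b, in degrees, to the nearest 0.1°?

91.3

a · b = 7·6 + 8·(-9) + (-2)·(-13) = 42 - 72 + 26 = -4
|a|² = 49 + 64 + 4 = 117,  |a| = √117 ≈ 10.816654
|b|² = 36 + 81 + 169 = 286,  |b| = √286 ≈ 16.911535
cos θ = -4 / (10.816654 · 16.911535) ≈ -0.02187
θ = arccos(-0.02187) ≈ 91.3°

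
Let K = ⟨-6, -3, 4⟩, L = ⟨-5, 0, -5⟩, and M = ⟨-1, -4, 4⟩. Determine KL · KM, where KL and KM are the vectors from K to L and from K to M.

KL = L − K = (1, 3, -9)
KM = M − K = (5, -1, 0)
KL · KM = 1·5 + 3·(-1) + (-9)·0 = 5 - 3 + 0 = 2

2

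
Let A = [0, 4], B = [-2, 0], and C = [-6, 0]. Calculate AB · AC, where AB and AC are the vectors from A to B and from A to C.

AB = B − A = (-2, -4)
AC = C − A = (-6, -4)
AB · AC = (-2)·(-6) + (-4)·(-4) = 12 + 16 = 28

28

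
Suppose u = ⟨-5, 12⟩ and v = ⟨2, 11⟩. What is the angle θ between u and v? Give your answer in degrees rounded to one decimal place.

u · v = (-5)·2 + 12·11 = -10 + 132 = 122
|u|² = 25 + 144 = 169,  |u| = √169 ≈ 13.000000
|v|² = 4 + 121 = 125,  |v| = √125 ≈ 11.180340
cos θ = 122 / (13.000000 · 11.180340) ≈ 0.83939
θ = arccos(0.83939) ≈ 32.9°

32.9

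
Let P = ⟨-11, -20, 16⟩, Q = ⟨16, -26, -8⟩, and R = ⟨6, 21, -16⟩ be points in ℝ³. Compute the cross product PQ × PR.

(1176, 456, 1209)

PQ = (27, -6, -24)
PR = (17, 41, -32)
i: (-6)·(-32) - (-24)·41 = 192 - (-984) = 1176
j: (-24)·17 - 27·(-32) = -408 - (-864) = 456
k: 27·41 - (-6)·17 = 1107 - (-102) = 1209
PQ × PR = (1176, 456, 1209)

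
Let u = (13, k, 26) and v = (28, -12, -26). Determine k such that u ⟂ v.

u · v = 13·28 + k·(-12) + 26·(-26) = -312 - 12k
Set equal to 0: -12k = 312, so k = -26.

-26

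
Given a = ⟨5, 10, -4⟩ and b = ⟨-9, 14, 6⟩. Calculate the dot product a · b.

71

a · b = 5·(-9) + 10·14 + (-4)·6 = -45 + 140 - 24 = 71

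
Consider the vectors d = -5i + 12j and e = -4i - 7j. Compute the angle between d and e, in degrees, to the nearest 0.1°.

127.6

d · e = (-5)·(-4) + 12·(-7) = 20 - 84 = -64
|d|² = 25 + 144 = 169,  |d| = √169 ≈ 13.000000
|e|² = 16 + 49 = 65,  |e| = √65 ≈ 8.062258
cos θ = -64 / (13.000000 · 8.062258) ≈ -0.61063
θ = arccos(-0.61063) ≈ 127.6°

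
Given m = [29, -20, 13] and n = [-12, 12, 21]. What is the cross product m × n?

(-576, -765, 108)

i: (-20)·21 - 13·12 = -420 - 156 = -576
j: 13·(-12) - 29·21 = -156 - 609 = -765
k: 29·12 - (-20)·(-12) = 348 - 240 = 108
m × n = (-576, -765, 108)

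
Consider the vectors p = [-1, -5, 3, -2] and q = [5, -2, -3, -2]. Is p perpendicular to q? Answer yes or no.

p · q = (-1)·5 + (-5)·(-2) + 3·(-3) + (-2)·(-2) = -5 + 10 - 9 + 4 = 0
Zero, so the vectors are orthogonal.

yes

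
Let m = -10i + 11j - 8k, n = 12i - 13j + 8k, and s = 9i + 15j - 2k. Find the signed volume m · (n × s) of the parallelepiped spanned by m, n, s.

-380

n × s:
i: (-13)·(-2) - 8·15 = 26 - 120 = -94
j: 8·9 - 12·(-2) = 72 - (-24) = 96
k: 12·15 - (-13)·9 = 180 - (-117) = 297
n × s = (-94, 96, 297)
m · (n × s) = (-10)·(-94) + 11·96 + (-8)·297 = 940 + 1056 - 2376 = -380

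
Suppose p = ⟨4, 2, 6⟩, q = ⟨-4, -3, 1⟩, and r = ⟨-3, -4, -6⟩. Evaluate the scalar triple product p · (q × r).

76

q × r:
i: (-3)·(-6) - 1·(-4) = 18 - (-4) = 22
j: 1·(-3) - (-4)·(-6) = -3 - 24 = -27
k: (-4)·(-4) - (-3)·(-3) = 16 - 9 = 7
q × r = (22, -27, 7)
p · (q × r) = 4·22 + 2·(-27) + 6·7 = 88 - 54 + 42 = 76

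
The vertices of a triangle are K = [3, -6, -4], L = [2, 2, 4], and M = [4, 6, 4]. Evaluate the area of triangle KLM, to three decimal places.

20.494

KL = (-1, 8, 8),  KM = (1, 12, 8)
i: 8·8 - 8·12 = 64 - 96 = -32
j: 8·1 - (-1)·8 = 8 - (-8) = 16
k: (-1)·12 - 8·1 = -12 - 8 = -20
KL × KM = (-32, 16, -20)
|KL × KM| = √1680 ≈ 40.9878
area = ½ · 40.9878 ≈ 20.494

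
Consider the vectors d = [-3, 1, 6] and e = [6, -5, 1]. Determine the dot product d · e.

-17

d · e = (-3)·6 + 1·(-5) + 6·1 = -18 - 5 + 6 = -17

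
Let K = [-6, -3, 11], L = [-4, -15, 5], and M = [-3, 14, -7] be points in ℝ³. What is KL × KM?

(318, 18, 70)

KL = (2, -12, -6)
KM = (3, 17, -18)
i: (-12)·(-18) - (-6)·17 = 216 - (-102) = 318
j: (-6)·3 - 2·(-18) = -18 - (-36) = 18
k: 2·17 - (-12)·3 = 34 - (-36) = 70
KL × KM = (318, 18, 70)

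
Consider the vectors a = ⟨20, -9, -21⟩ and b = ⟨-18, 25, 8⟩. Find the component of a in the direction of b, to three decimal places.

-23.659

a · b = 20·(-18) + (-9)·25 + (-21)·8 = -360 - 225 - 168 = -753
|b| = √(324 + 625 + 64) = √1013 ≈ 31.8277
comp_b a = -753 / √1013 ≈ -23.659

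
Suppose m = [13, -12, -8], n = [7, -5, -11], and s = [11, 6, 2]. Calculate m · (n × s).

n × s:
i: (-5)·2 - (-11)·6 = -10 - (-66) = 56
j: (-11)·11 - 7·2 = -121 - 14 = -135
k: 7·6 - (-5)·11 = 42 - (-55) = 97
n × s = (56, -135, 97)
m · (n × s) = 13·56 + (-12)·(-135) + (-8)·97 = 728 + 1620 - 776 = 1572

1572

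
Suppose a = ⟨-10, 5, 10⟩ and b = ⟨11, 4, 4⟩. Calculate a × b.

i: 5·4 - 10·4 = 20 - 40 = -20
j: 10·11 - (-10)·4 = 110 - (-40) = 150
k: (-10)·4 - 5·11 = -40 - 55 = -95
a × b = (-20, 150, -95)

(-20, 150, -95)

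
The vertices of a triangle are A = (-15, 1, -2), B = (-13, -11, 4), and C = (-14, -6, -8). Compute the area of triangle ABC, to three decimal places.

AB = (2, -12, 6),  AC = (1, -7, -6)
i: (-12)·(-6) - 6·(-7) = 72 - (-42) = 114
j: 6·1 - 2·(-6) = 6 - (-12) = 18
k: 2·(-7) - (-12)·1 = -14 - (-12) = -2
AB × AC = (114, 18, -2)
|AB × AC| = √13324 ≈ 115.4296
area = ½ · 115.4296 ≈ 57.715

57.715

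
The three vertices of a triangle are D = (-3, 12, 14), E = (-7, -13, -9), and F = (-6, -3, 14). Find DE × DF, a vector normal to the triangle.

(-345, 69, -15)

DE = (-4, -25, -23)
DF = (-3, -15, 0)
i: (-25)·0 - (-23)·(-15) = 0 - 345 = -345
j: (-23)·(-3) - (-4)·0 = 69 - 0 = 69
k: (-4)·(-15) - (-25)·(-3) = 60 - 75 = -15
DE × DF = (-345, 69, -15)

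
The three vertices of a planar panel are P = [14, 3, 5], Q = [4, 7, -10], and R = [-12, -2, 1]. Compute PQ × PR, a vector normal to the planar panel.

PQ = (-10, 4, -15)
PR = (-26, -5, -4)
i: 4·(-4) - (-15)·(-5) = -16 - 75 = -91
j: (-15)·(-26) - (-10)·(-4) = 390 - 40 = 350
k: (-10)·(-5) - 4·(-26) = 50 - (-104) = 154
PQ × PR = (-91, 350, 154)

(-91, 350, 154)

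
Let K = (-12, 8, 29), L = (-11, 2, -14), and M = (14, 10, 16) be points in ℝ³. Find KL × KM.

KL = (1, -6, -43)
KM = (26, 2, -13)
i: (-6)·(-13) - (-43)·2 = 78 - (-86) = 164
j: (-43)·26 - 1·(-13) = -1118 - (-13) = -1105
k: 1·2 - (-6)·26 = 2 - (-156) = 158
KL × KM = (164, -1105, 158)

(164, -1105, 158)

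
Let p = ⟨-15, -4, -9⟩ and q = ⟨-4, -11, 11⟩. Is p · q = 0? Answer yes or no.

p · q = (-15)·(-4) + (-4)·(-11) + (-9)·11 = 60 + 44 - 99 = 5
Nonzero, so the vectors are not orthogonal.

no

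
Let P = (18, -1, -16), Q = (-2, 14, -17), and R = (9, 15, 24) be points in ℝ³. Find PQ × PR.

(616, 809, -185)

PQ = (-20, 15, -1)
PR = (-9, 16, 40)
i: 15·40 - (-1)·16 = 600 - (-16) = 616
j: (-1)·(-9) - (-20)·40 = 9 - (-800) = 809
k: (-20)·16 - 15·(-9) = -320 - (-135) = -185
PQ × PR = (616, 809, -185)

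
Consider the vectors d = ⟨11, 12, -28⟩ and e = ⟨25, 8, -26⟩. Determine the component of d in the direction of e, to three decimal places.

d · e = 11·25 + 12·8 + (-28)·(-26) = 275 + 96 + 728 = 1099
|e| = √(625 + 64 + 676) = √1365 ≈ 36.9459
comp_e d = 1099 / √1365 ≈ 29.746

29.746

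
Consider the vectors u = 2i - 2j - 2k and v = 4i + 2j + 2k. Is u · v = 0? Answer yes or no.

u · v = 2·4 + (-2)·2 + (-2)·2 = 8 - 4 - 4 = 0
Zero, so the vectors are orthogonal.

yes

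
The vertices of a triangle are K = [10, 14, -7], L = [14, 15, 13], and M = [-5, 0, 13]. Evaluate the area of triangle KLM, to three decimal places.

KL = (4, 1, 20),  KM = (-15, -14, 20)
i: 1·20 - 20·(-14) = 20 - (-280) = 300
j: 20·(-15) - 4·20 = -300 - 80 = -380
k: 4·(-14) - 1·(-15) = -56 - (-15) = -41
KL × KM = (300, -380, -41)
|KL × KM| = √236081 ≈ 485.8817
area = ½ · 485.8817 ≈ 242.941

242.941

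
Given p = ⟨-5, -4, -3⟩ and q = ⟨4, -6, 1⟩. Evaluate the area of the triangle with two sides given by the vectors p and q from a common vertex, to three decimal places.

25.734

i: (-4)·1 - (-3)·(-6) = -4 - 18 = -22
j: (-3)·4 - (-5)·1 = -12 - (-5) = -7
k: (-5)·(-6) - (-4)·4 = 30 - (-16) = 46
p × q = (-22, -7, 46)
|p × q| = √((-22)² + (-7)² + 46²) = √2649 ≈ 51.4684
area = ½ · 51.4684 ≈ 25.734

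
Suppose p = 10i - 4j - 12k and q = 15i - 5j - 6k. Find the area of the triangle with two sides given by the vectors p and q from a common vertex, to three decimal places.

62.841

i: (-4)·(-6) - (-12)·(-5) = 24 - 60 = -36
j: (-12)·15 - 10·(-6) = -180 - (-60) = -120
k: 10·(-5) - (-4)·15 = -50 - (-60) = 10
p × q = (-36, -120, 10)
|p × q| = √((-36)² + (-120)² + 10²) = √15796 ≈ 125.6821
area = ½ · 125.6821 ≈ 62.841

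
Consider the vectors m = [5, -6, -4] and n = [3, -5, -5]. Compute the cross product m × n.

(10, 13, -7)

i: (-6)·(-5) - (-4)·(-5) = 30 - 20 = 10
j: (-4)·3 - 5·(-5) = -12 - (-25) = 13
k: 5·(-5) - (-6)·3 = -25 - (-18) = -7
m × n = (10, 13, -7)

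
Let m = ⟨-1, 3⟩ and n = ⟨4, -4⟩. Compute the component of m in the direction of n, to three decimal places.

m · n = (-1)·4 + 3·(-4) = -4 - 12 = -16
|n| = √(16 + 16) = √32 ≈ 5.6569
comp_n m = -16 / √32 ≈ -2.828

-2.828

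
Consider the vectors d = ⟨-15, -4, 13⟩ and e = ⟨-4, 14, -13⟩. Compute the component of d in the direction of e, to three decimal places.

d · e = (-15)·(-4) + (-4)·14 + 13·(-13) = 60 - 56 - 169 = -165
|e| = √(16 + 196 + 169) = √381 ≈ 19.5192
comp_e d = -165 / √381 ≈ -8.453

-8.453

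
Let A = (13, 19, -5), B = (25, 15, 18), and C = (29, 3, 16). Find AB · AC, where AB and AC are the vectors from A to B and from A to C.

739

AB = B − A = (12, -4, 23)
AC = C − A = (16, -16, 21)
AB · AC = 12·16 + (-4)·(-16) + 23·21 = 192 + 64 + 483 = 739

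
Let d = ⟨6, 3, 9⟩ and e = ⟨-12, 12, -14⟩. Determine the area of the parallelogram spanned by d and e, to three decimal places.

186.387

i: 3·(-14) - 9·12 = -42 - 108 = -150
j: 9·(-12) - 6·(-14) = -108 - (-84) = -24
k: 6·12 - 3·(-12) = 72 - (-36) = 108
d × e = (-150, -24, 108)
|d × e| = √((-150)² + (-24)² + 108²) = √34740 ≈ 186.3867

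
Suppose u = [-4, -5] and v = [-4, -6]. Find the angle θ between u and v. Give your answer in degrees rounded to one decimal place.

u · v = (-4)·(-4) + (-5)·(-6) = 16 + 30 = 46
|u|² = 16 + 25 = 41,  |u| = √41 ≈ 6.403124
|v|² = 16 + 36 = 52,  |v| = √52 ≈ 7.211103
cos θ = 46 / (6.403124 · 7.211103) ≈ 0.99624
θ = arccos(0.99624) ≈ 5.0°

5.0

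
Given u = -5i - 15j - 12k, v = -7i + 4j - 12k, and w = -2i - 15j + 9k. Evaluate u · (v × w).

v × w:
i: 4·9 - (-12)·(-15) = 36 - 180 = -144
j: (-12)·(-2) - (-7)·9 = 24 - (-63) = 87
k: (-7)·(-15) - 4·(-2) = 105 - (-8) = 113
v × w = (-144, 87, 113)
u · (v × w) = (-5)·(-144) + (-15)·87 + (-12)·113 = 720 - 1305 - 1356 = -1941

-1941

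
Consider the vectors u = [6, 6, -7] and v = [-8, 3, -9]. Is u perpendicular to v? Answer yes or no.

no

u · v = 6·(-8) + 6·3 + (-7)·(-9) = -48 + 18 + 63 = 33
Nonzero, so the vectors are not orthogonal.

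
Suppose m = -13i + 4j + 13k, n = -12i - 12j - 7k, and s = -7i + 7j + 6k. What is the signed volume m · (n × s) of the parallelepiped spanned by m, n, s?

n × s:
i: (-12)·6 - (-7)·7 = -72 - (-49) = -23
j: (-7)·(-7) - (-12)·6 = 49 - (-72) = 121
k: (-12)·7 - (-12)·(-7) = -84 - 84 = -168
n × s = (-23, 121, -168)
m · (n × s) = (-13)·(-23) + 4·121 + 13·(-168) = 299 + 484 - 2184 = -1401

-1401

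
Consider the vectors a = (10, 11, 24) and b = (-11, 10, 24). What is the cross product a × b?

i: 11·24 - 24·10 = 264 - 240 = 24
j: 24·(-11) - 10·24 = -264 - 240 = -504
k: 10·10 - 11·(-11) = 100 - (-121) = 221
a × b = (24, -504, 221)

(24, -504, 221)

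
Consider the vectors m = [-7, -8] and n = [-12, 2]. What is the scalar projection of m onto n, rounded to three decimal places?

m · n = (-7)·(-12) + (-8)·2 = 84 - 16 = 68
|n| = √(144 + 4) = √148 ≈ 12.1655
comp_n m = 68 / √148 ≈ 5.590

5.590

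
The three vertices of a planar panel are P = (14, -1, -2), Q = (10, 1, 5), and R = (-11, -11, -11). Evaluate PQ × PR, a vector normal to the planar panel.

(52, -211, 90)

PQ = (-4, 2, 7)
PR = (-25, -10, -9)
i: 2·(-9) - 7·(-10) = -18 - (-70) = 52
j: 7·(-25) - (-4)·(-9) = -175 - 36 = -211
k: (-4)·(-10) - 2·(-25) = 40 - (-50) = 90
PQ × PR = (52, -211, 90)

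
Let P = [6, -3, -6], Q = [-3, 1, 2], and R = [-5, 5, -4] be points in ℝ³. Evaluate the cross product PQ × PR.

PQ = (-9, 4, 8)
PR = (-11, 8, 2)
i: 4·2 - 8·8 = 8 - 64 = -56
j: 8·(-11) - (-9)·2 = -88 - (-18) = -70
k: (-9)·8 - 4·(-11) = -72 - (-44) = -28
PQ × PR = (-56, -70, -28)

(-56, -70, -28)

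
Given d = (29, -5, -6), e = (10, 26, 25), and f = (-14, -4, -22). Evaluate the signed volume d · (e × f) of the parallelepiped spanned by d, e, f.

-14982

e × f:
i: 26·(-22) - 25·(-4) = -572 - (-100) = -472
j: 25·(-14) - 10·(-22) = -350 - (-220) = -130
k: 10·(-4) - 26·(-14) = -40 - (-364) = 324
e × f = (-472, -130, 324)
d · (e × f) = 29·(-472) + (-5)·(-130) + (-6)·324 = -13688 + 650 - 1944 = -14982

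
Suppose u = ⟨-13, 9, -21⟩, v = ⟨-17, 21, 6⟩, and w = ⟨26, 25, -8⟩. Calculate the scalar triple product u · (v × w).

v × w:
i: 21·(-8) - 6·25 = -168 - 150 = -318
j: 6·26 - (-17)·(-8) = 156 - 136 = 20
k: (-17)·25 - 21·26 = -425 - 546 = -971
v × w = (-318, 20, -971)
u · (v × w) = (-13)·(-318) + 9·20 + (-21)·(-971) = 4134 + 180 + 20391 = 24705

24705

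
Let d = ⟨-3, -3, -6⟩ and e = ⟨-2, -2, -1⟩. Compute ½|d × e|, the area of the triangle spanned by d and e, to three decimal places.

i: (-3)·(-1) - (-6)·(-2) = 3 - 12 = -9
j: (-6)·(-2) - (-3)·(-1) = 12 - 3 = 9
k: (-3)·(-2) - (-3)·(-2) = 6 - 6 = 0
d × e = (-9, 9, 0)
|d × e| = √((-9)² + 9² + 0²) = √162 ≈ 12.7279
area = ½ · 12.7279 ≈ 6.364

6.364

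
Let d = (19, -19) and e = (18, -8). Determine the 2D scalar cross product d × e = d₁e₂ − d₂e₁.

190

19·(-8) - (-19)·18 = -152 - (-342) = 190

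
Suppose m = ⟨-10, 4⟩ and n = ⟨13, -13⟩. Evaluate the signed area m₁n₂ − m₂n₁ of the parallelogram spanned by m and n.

(-10)·(-13) - 4·13 = 130 - 52 = 78

78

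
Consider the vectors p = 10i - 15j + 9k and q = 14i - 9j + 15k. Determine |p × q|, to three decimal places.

188.976

i: (-15)·15 - 9·(-9) = -225 - (-81) = -144
j: 9·14 - 10·15 = 126 - 150 = -24
k: 10·(-9) - (-15)·14 = -90 - (-210) = 120
p × q = (-144, -24, 120)
|p × q| = √((-144)² + (-24)² + 120²) = √35712 ≈ 188.9762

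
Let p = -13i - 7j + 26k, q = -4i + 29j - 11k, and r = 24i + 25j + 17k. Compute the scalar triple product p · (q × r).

q × r:
i: 29·17 - (-11)·25 = 493 - (-275) = 768
j: (-11)·24 - (-4)·17 = -264 - (-68) = -196
k: (-4)·25 - 29·24 = -100 - 696 = -796
q × r = (768, -196, -796)
p · (q × r) = (-13)·768 + (-7)·(-196) + 26·(-796) = -9984 + 1372 - 20696 = -29308

-29308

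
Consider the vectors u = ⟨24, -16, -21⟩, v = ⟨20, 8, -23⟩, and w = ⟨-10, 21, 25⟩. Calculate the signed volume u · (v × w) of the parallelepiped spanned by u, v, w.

10212

v × w:
i: 8·25 - (-23)·21 = 200 - (-483) = 683
j: (-23)·(-10) - 20·25 = 230 - 500 = -270
k: 20·21 - 8·(-10) = 420 - (-80) = 500
v × w = (683, -270, 500)
u · (v × w) = 24·683 + (-16)·(-270) + (-21)·500 = 16392 + 4320 - 10500 = 10212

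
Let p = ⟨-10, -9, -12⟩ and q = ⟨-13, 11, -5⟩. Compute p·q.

91

p · q = (-10)·(-13) + (-9)·11 + (-12)·(-5) = 130 - 99 + 60 = 91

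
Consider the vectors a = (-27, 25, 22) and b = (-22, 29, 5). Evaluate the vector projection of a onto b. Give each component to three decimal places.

a · b = (-27)·(-22) + 25·29 + 22·5 = 594 + 725 + 110 = 1429
|b|² = 484 + 841 + 25 = 1350
proj_b a = (1429/1350) · (-22, 29, 5) ≈ (-23.287, 30.697, 5.293)

(-23.287, 30.697, 5.293)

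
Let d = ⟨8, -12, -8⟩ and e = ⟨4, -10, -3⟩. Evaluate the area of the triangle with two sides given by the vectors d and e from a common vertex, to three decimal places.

i: (-12)·(-3) - (-8)·(-10) = 36 - 80 = -44
j: (-8)·4 - 8·(-3) = -32 - (-24) = -8
k: 8·(-10) - (-12)·4 = -80 - (-48) = -32
d × e = (-44, -8, -32)
|d × e| = √((-44)² + (-8)² + (-32)²) = √3024 ≈ 54.9909
area = ½ · 54.9909 ≈ 27.495

27.495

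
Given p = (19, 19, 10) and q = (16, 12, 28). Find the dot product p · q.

p · q = 19·16 + 19·12 + 10·28 = 304 + 228 + 280 = 812

812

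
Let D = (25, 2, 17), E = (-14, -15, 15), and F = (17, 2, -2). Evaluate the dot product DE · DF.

DE = E − D = (-39, -17, -2)
DF = F − D = (-8, 0, -19)
DE · DF = (-39)·(-8) + (-17)·0 + (-2)·(-19) = 312 + 0 + 38 = 350

350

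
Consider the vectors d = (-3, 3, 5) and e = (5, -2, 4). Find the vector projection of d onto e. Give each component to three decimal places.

(-0.111, 0.044, -0.089)

d · e = (-3)·5 + 3·(-2) + 5·4 = -15 - 6 + 20 = -1
|e|² = 25 + 4 + 16 = 45
proj_e d = (-1/45) · (5, -2, 4) ≈ (-0.111, 0.044, -0.089)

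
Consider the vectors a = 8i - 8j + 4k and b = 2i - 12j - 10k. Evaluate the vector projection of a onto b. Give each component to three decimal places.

(0.581, -3.484, -2.903)

a · b = 8·2 + (-8)·(-12) + 4·(-10) = 16 + 96 - 40 = 72
|b|² = 4 + 144 + 100 = 248
proj_b a = (72/248) · (2, -12, -10) ≈ (0.581, -3.484, -2.903)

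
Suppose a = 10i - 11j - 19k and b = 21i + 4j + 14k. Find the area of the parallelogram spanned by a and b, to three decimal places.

i: (-11)·14 - (-19)·4 = -154 - (-76) = -78
j: (-19)·21 - 10·14 = -399 - 140 = -539
k: 10·4 - (-11)·21 = 40 - (-231) = 271
a × b = (-78, -539, 271)
|a × b| = √((-78)² + (-539)² + 271²) = √370046 ≈ 608.3141

608.314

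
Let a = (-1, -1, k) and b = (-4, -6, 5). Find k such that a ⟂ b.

a · b = (-1)·(-4) + (-1)·(-6) + k·5 = 10 + 5k
Set equal to 0: 5k = -10, so k = -2.

-2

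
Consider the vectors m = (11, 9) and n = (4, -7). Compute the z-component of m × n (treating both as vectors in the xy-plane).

11·(-7) - 9·4 = -77 - 36 = -113

-113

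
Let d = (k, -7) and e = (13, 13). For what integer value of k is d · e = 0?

d · e = k·13 + (-7)·13 = -91 + 13k
Set equal to 0: 13k = 91, so k = 7.

7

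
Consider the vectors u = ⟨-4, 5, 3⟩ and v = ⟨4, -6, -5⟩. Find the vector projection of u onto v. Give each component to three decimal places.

u · v = (-4)·4 + 5·(-6) + 3·(-5) = -16 - 30 - 15 = -61
|v|² = 16 + 36 + 25 = 77
proj_v u = (-61/77) · (4, -6, -5) ≈ (-3.169, 4.753, 3.961)

(-3.169, 4.753, 3.961)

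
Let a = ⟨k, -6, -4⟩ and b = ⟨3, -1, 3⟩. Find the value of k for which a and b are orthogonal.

a · b = k·3 + (-6)·(-1) + (-4)·3 = -6 + 3k
Set equal to 0: 3k = 6, so k = 2.

2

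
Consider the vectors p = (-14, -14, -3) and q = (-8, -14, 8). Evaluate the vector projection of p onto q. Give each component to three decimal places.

(-7.012, -12.272, 7.012)

p · q = (-14)·(-8) + (-14)·(-14) + (-3)·8 = 112 + 196 - 24 = 284
|q|² = 64 + 196 + 64 = 324
proj_q p = (284/324) · (-8, -14, 8) ≈ (-7.012, -12.272, 7.012)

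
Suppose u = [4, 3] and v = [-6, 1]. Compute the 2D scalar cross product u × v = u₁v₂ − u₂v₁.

22

4·1 - 3·(-6) = 4 - (-18) = 22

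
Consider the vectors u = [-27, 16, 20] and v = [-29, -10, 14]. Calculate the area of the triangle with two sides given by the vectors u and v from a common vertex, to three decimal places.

i: 16·14 - 20·(-10) = 224 - (-200) = 424
j: 20·(-29) - (-27)·14 = -580 - (-378) = -202
k: (-27)·(-10) - 16·(-29) = 270 - (-464) = 734
u × v = (424, -202, 734)
|u × v| = √(424² + (-202)² + 734²) = √759336 ≈ 871.3989
area = ½ · 871.3989 ≈ 435.699

435.699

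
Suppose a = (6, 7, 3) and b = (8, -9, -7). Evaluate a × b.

(-22, 66, -110)

i: 7·(-7) - 3·(-9) = -49 - (-27) = -22
j: 3·8 - 6·(-7) = 24 - (-42) = 66
k: 6·(-9) - 7·8 = -54 - 56 = -110
a × b = (-22, 66, -110)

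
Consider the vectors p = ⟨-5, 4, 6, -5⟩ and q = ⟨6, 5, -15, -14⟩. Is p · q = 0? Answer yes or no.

p · q = (-5)·6 + 4·5 + 6·(-15) + (-5)·(-14) = -30 + 20 - 90 + 70 = -30
Nonzero, so the vectors are not orthogonal.

no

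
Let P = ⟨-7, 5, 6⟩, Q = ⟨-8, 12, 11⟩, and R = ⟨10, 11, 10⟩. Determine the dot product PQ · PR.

PQ = Q − P = (-1, 7, 5)
PR = R − P = (17, 6, 4)
PQ · PR = (-1)·17 + 7·6 + 5·4 = -17 + 42 + 20 = 45

45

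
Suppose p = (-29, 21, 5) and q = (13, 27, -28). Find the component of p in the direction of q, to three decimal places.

1.219

p · q = (-29)·13 + 21·27 + 5·(-28) = -377 + 567 - 140 = 50
|q| = √(169 + 729 + 784) = √1682 ≈ 41.0122
comp_q p = 50 / √1682 ≈ 1.219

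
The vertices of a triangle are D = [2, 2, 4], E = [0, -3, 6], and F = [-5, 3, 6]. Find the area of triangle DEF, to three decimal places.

DE = (-2, -5, 2),  DF = (-7, 1, 2)
i: (-5)·2 - 2·1 = -10 - 2 = -12
j: 2·(-7) - (-2)·2 = -14 - (-4) = -10
k: (-2)·1 - (-5)·(-7) = -2 - 35 = -37
DE × DF = (-12, -10, -37)
|DE × DF| = √1613 ≈ 40.1622
area = ½ · 40.1622 ≈ 20.081

20.081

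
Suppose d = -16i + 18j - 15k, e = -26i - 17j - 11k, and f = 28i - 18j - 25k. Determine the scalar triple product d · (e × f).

-35036

e × f:
i: (-17)·(-25) - (-11)·(-18) = 425 - 198 = 227
j: (-11)·28 - (-26)·(-25) = -308 - 650 = -958
k: (-26)·(-18) - (-17)·28 = 468 - (-476) = 944
e × f = (227, -958, 944)
d · (e × f) = (-16)·227 + 18·(-958) + (-15)·944 = -3632 - 17244 - 14160 = -35036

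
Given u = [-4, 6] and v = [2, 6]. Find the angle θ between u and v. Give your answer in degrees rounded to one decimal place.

52.1

u · v = (-4)·2 + 6·6 = -8 + 36 = 28
|u|² = 16 + 36 = 52,  |u| = √52 ≈ 7.211103
|v|² = 4 + 36 = 40,  |v| = √40 ≈ 6.324555
cos θ = 28 / (7.211103 · 6.324555) ≈ 0.61394
θ = arccos(0.61394) ≈ 52.1°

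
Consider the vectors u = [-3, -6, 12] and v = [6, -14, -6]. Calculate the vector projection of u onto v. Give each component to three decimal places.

u · v = (-3)·6 + (-6)·(-14) + 12·(-6) = -18 + 84 - 72 = -6
|v|² = 36 + 196 + 36 = 268
proj_v u = (-6/268) · (6, -14, -6) ≈ (-0.134, 0.313, 0.134)

(-0.134, 0.313, 0.134)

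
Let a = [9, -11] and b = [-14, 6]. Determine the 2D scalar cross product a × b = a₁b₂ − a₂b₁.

-100

9·6 - (-11)·(-14) = 54 - 154 = -100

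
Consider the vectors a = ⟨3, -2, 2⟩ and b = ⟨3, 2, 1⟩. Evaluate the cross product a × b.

(-6, 3, 12)

i: (-2)·1 - 2·2 = -2 - 4 = -6
j: 2·3 - 3·1 = 6 - 3 = 3
k: 3·2 - (-2)·3 = 6 - (-6) = 12
a × b = (-6, 3, 12)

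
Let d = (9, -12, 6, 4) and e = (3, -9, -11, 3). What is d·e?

81

d · e = 9·3 + (-12)·(-9) + 6·(-11) + 4·3 = 27 + 108 - 66 + 12 = 81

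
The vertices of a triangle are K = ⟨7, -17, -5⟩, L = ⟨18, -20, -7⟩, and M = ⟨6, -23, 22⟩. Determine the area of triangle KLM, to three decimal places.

KL = (11, -3, -2),  KM = (-1, -6, 27)
i: (-3)·27 - (-2)·(-6) = -81 - 12 = -93
j: (-2)·(-1) - 11·27 = 2 - 297 = -295
k: 11·(-6) - (-3)·(-1) = -66 - 3 = -69
KL × KM = (-93, -295, -69)
|KL × KM| = √100435 ≈ 316.9148
area = ½ · 316.9148 ≈ 158.457

158.457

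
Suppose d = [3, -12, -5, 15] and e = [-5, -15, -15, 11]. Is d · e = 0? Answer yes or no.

no

d · e = 3·(-5) + (-12)·(-15) + (-5)·(-15) + 15·11 = -15 + 180 + 75 + 165 = 405
Nonzero, so the vectors are not orthogonal.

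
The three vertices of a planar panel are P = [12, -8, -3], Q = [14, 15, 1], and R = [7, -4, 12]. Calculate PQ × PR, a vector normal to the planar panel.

PQ = (2, 23, 4)
PR = (-5, 4, 15)
i: 23·15 - 4·4 = 345 - 16 = 329
j: 4·(-5) - 2·15 = -20 - 30 = -50
k: 2·4 - 23·(-5) = 8 - (-115) = 123
PQ × PR = (329, -50, 123)

(329, -50, 123)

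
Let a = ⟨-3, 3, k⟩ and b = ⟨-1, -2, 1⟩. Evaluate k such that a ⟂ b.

3

a · b = (-3)·(-1) + 3·(-2) + k·1 = -3 + 1k
Set equal to 0: 1k = 3, so k = 3.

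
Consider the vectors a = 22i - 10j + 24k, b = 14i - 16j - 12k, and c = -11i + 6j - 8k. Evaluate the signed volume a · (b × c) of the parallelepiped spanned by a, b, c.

b × c:
i: (-16)·(-8) - (-12)·6 = 128 - (-72) = 200
j: (-12)·(-11) - 14·(-8) = 132 - (-112) = 244
k: 14·6 - (-16)·(-11) = 84 - 176 = -92
b × c = (200, 244, -92)
a · (b × c) = 22·200 + (-10)·244 + 24·(-92) = 4400 - 2440 - 2208 = -248

-248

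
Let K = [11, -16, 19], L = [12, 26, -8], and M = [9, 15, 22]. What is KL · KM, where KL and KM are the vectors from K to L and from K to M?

1219

KL = L − K = (1, 42, -27)
KM = M − K = (-2, 31, 3)
KL · KM = 1·(-2) + 42·31 + (-27)·3 = -2 + 1302 - 81 = 1219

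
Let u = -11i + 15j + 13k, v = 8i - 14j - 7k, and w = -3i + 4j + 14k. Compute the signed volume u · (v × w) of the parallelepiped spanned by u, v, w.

353

v × w:
i: (-14)·14 - (-7)·4 = -196 - (-28) = -168
j: (-7)·(-3) - 8·14 = 21 - 112 = -91
k: 8·4 - (-14)·(-3) = 32 - 42 = -10
v × w = (-168, -91, -10)
u · (v × w) = (-11)·(-168) + 15·(-91) + 13·(-10) = 1848 - 1365 - 130 = 353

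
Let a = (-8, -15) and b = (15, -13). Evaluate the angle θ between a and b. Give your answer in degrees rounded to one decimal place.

a · b = (-8)·15 + (-15)·(-13) = -120 + 195 = 75
|a|² = 64 + 225 = 289,  |a| = √289 ≈ 17.000000
|b|² = 225 + 169 = 394,  |b| = √394 ≈ 19.849433
cos θ = 75 / (17.000000 · 19.849433) ≈ 0.22226
θ = arccos(0.22226) ≈ 77.2°

77.2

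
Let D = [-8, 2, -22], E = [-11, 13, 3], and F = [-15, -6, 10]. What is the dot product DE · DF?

733

DE = E − D = (-3, 11, 25)
DF = F − D = (-7, -8, 32)
DE · DF = (-3)·(-7) + 11·(-8) + 25·32 = 21 - 88 + 800 = 733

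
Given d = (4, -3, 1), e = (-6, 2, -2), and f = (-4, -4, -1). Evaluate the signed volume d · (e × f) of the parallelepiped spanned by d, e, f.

-14

e × f:
i: 2·(-1) - (-2)·(-4) = -2 - 8 = -10
j: (-2)·(-4) - (-6)·(-1) = 8 - 6 = 2
k: (-6)·(-4) - 2·(-4) = 24 - (-8) = 32
e × f = (-10, 2, 32)
d · (e × f) = 4·(-10) + (-3)·2 + 1·32 = -40 - 6 + 32 = -14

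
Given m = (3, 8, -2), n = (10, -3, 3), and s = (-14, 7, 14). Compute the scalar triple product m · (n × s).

-1701

n × s:
i: (-3)·14 - 3·7 = -42 - 21 = -63
j: 3·(-14) - 10·14 = -42 - 140 = -182
k: 10·7 - (-3)·(-14) = 70 - 42 = 28
n × s = (-63, -182, 28)
m · (n × s) = 3·(-63) + 8·(-182) + (-2)·28 = -189 - 1456 - 56 = -1701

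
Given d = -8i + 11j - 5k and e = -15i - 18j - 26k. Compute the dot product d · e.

52

d · e = (-8)·(-15) + 11·(-18) + (-5)·(-26) = 120 - 198 + 130 = 52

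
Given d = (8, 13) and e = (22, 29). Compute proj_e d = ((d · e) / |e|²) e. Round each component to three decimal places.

(9.182, 12.103)

d · e = 8·22 + 13·29 = 176 + 377 = 553
|e|² = 484 + 841 = 1325
proj_e d = (553/1325) · (22, 29) ≈ (9.182, 12.103)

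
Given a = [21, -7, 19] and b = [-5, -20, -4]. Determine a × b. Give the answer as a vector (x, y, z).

(408, -11, -455)

i: (-7)·(-4) - 19·(-20) = 28 - (-380) = 408
j: 19·(-5) - 21·(-4) = -95 - (-84) = -11
k: 21·(-20) - (-7)·(-5) = -420 - 35 = -455
a × b = (408, -11, -455)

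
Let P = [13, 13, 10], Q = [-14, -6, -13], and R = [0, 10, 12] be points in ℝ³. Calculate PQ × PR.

PQ = (-27, -19, -23)
PR = (-13, -3, 2)
i: (-19)·2 - (-23)·(-3) = -38 - 69 = -107
j: (-23)·(-13) - (-27)·2 = 299 - (-54) = 353
k: (-27)·(-3) - (-19)·(-13) = 81 - 247 = -166
PQ × PR = (-107, 353, -166)

(-107, 353, -166)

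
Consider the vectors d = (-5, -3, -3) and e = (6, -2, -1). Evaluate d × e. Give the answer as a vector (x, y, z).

i: (-3)·(-1) - (-3)·(-2) = 3 - 6 = -3
j: (-3)·6 - (-5)·(-1) = -18 - 5 = -23
k: (-5)·(-2) - (-3)·6 = 10 - (-18) = 28
d × e = (-3, -23, 28)

(-3, -23, 28)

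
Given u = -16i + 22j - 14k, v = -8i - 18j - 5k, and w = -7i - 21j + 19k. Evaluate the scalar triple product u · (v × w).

10678

v × w:
i: (-18)·19 - (-5)·(-21) = -342 - 105 = -447
j: (-5)·(-7) - (-8)·19 = 35 - (-152) = 187
k: (-8)·(-21) - (-18)·(-7) = 168 - 126 = 42
v × w = (-447, 187, 42)
u · (v × w) = (-16)·(-447) + 22·187 + (-14)·42 = 7152 + 4114 - 588 = 10678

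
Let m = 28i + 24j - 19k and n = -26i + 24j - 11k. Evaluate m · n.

57

m · n = 28·(-26) + 24·24 + (-19)·(-11) = -728 + 576 + 209 = 57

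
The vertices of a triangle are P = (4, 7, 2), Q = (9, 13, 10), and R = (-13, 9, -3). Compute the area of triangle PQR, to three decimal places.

82.129

PQ = (5, 6, 8),  PR = (-17, 2, -5)
i: 6·(-5) - 8·2 = -30 - 16 = -46
j: 8·(-17) - 5·(-5) = -136 - (-25) = -111
k: 5·2 - 6·(-17) = 10 - (-102) = 112
PQ × PR = (-46, -111, 112)
|PQ × PR| = √26981 ≈ 164.2589
area = ½ · 164.2589 ≈ 82.129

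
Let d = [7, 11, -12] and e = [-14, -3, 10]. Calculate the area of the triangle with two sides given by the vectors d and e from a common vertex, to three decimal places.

90.511

i: 11·10 - (-12)·(-3) = 110 - 36 = 74
j: (-12)·(-14) - 7·10 = 168 - 70 = 98
k: 7·(-3) - 11·(-14) = -21 - (-154) = 133
d × e = (74, 98, 133)
|d × e| = √(74² + 98² + 133²) = √32769 ≈ 181.0221
area = ½ · 181.0221 ≈ 90.511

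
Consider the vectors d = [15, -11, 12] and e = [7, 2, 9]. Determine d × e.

i: (-11)·9 - 12·2 = -99 - 24 = -123
j: 12·7 - 15·9 = 84 - 135 = -51
k: 15·2 - (-11)·7 = 30 - (-77) = 107
d × e = (-123, -51, 107)

(-123, -51, 107)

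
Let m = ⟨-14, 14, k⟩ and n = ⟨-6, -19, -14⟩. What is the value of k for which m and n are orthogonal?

m · n = (-14)·(-6) + 14·(-19) + k·(-14) = -182 - 14k
Set equal to 0: -14k = 182, so k = -13.

-13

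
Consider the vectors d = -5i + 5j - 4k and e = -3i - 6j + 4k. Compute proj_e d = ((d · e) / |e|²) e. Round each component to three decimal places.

(1.525, 3.049, -2.033)

d · e = (-5)·(-3) + 5·(-6) + (-4)·4 = 15 - 30 - 16 = -31
|e|² = 9 + 36 + 16 = 61
proj_e d = (-31/61) · (-3, -6, 4) ≈ (1.525, 3.049, -2.033)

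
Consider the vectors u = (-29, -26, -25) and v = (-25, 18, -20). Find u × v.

(970, 45, -1172)

i: (-26)·(-20) - (-25)·18 = 520 - (-450) = 970
j: (-25)·(-25) - (-29)·(-20) = 625 - 580 = 45
k: (-29)·18 - (-26)·(-25) = -522 - 650 = -1172
u × v = (970, 45, -1172)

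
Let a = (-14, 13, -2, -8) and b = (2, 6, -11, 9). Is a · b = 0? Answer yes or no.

yes

a · b = (-14)·2 + 13·6 + (-2)·(-11) + (-8)·9 = -28 + 78 + 22 - 72 = 0
Zero, so the vectors are orthogonal.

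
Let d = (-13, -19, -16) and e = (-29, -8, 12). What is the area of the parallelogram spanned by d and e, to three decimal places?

i: (-19)·12 - (-16)·(-8) = -228 - 128 = -356
j: (-16)·(-29) - (-13)·12 = 464 - (-156) = 620
k: (-13)·(-8) - (-19)·(-29) = 104 - 551 = -447
d × e = (-356, 620, -447)
|d × e| = √((-356)² + 620² + (-447)²) = √710945 ≈ 843.1755

843.176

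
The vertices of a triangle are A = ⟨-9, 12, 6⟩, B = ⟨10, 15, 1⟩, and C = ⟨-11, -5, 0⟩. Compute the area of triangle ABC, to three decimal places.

177.816

AB = (19, 3, -5),  AC = (-2, -17, -6)
i: 3·(-6) - (-5)·(-17) = -18 - 85 = -103
j: (-5)·(-2) - 19·(-6) = 10 - (-114) = 124
k: 19·(-17) - 3·(-2) = -323 - (-6) = -317
AB × AC = (-103, 124, -317)
|AB × AC| = √126474 ≈ 355.6318
area = ½ · 355.6318 ≈ 177.816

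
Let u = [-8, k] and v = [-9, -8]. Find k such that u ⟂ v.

9

u · v = (-8)·(-9) + k·(-8) = 72 - 8k
Set equal to 0: -8k = -72, so k = 9.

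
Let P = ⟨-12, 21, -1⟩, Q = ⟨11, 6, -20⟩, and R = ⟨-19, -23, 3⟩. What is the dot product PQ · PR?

423

PQ = Q − P = (23, -15, -19)
PR = R − P = (-7, -44, 4)
PQ · PR = 23·(-7) + (-15)·(-44) + (-19)·4 = -161 + 660 - 76 = 423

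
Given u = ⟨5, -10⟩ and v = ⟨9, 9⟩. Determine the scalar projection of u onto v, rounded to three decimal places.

u · v = 5·9 + (-10)·9 = 45 - 90 = -45
|v| = √(81 + 81) = √162 ≈ 12.7279
comp_v u = -45 / √162 ≈ -3.536

-3.536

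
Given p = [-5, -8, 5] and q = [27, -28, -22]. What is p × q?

(316, 25, 356)

i: (-8)·(-22) - 5·(-28) = 176 - (-140) = 316
j: 5·27 - (-5)·(-22) = 135 - 110 = 25
k: (-5)·(-28) - (-8)·27 = 140 - (-216) = 356
p × q = (316, 25, 356)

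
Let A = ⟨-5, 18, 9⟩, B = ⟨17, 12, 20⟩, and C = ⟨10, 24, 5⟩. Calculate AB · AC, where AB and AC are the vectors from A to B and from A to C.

250

AB = B − A = (22, -6, 11)
AC = C − A = (15, 6, -4)
AB · AC = 22·15 + (-6)·6 + 11·(-4) = 330 - 36 - 44 = 250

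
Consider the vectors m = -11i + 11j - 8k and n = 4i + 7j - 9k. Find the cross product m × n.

(-43, -131, -121)

i: 11·(-9) - (-8)·7 = -99 - (-56) = -43
j: (-8)·4 - (-11)·(-9) = -32 - 99 = -131
k: (-11)·7 - 11·4 = -77 - 44 = -121
m × n = (-43, -131, -121)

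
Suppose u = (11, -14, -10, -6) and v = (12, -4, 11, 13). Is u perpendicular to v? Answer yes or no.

u · v = 11·12 + (-14)·(-4) + (-10)·11 + (-6)·13 = 132 + 56 - 110 - 78 = 0
Zero, so the vectors are orthogonal.

yes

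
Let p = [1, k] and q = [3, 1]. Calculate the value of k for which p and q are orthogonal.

p · q = 1·3 + k·1 = 3 + 1k
Set equal to 0: 1k = -3, so k = -3.

-3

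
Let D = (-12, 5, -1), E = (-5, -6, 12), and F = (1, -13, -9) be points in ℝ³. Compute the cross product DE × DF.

(322, 225, 17)

DE = (7, -11, 13)
DF = (13, -18, -8)
i: (-11)·(-8) - 13·(-18) = 88 - (-234) = 322
j: 13·13 - 7·(-8) = 169 - (-56) = 225
k: 7·(-18) - (-11)·13 = -126 - (-143) = 17
DE × DF = (322, 225, 17)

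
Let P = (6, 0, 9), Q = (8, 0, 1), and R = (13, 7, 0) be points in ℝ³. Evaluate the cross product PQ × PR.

(56, -38, 14)

PQ = (2, 0, -8)
PR = (7, 7, -9)
i: 0·(-9) - (-8)·7 = 0 - (-56) = 56
j: (-8)·7 - 2·(-9) = -56 - (-18) = -38
k: 2·7 - 0·7 = 14 - 0 = 14
PQ × PR = (56, -38, 14)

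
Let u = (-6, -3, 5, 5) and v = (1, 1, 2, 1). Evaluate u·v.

6

u · v = (-6)·1 + (-3)·1 + 5·2 + 5·1 = -6 - 3 + 10 + 5 = 6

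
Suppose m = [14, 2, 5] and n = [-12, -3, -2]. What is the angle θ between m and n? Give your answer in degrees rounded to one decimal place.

m · n = 14·(-12) + 2·(-3) + 5·(-2) = -168 - 6 - 10 = -184
|m|² = 196 + 4 + 25 = 225,  |m| = √225 ≈ 15.000000
|n|² = 144 + 9 + 4 = 157,  |n| = √157 ≈ 12.529964
cos θ = -184 / (15.000000 · 12.529964) ≈ -0.97899
θ = arccos(-0.97899) ≈ 168.2°

168.2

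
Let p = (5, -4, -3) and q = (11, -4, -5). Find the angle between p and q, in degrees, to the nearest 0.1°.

p · q = 5·11 + (-4)·(-4) + (-3)·(-5) = 55 + 16 + 15 = 86
|p|² = 25 + 16 + 9 = 50,  |p| = √50 ≈ 7.071068
|q|² = 121 + 16 + 25 = 162,  |q| = √162 ≈ 12.727922
cos θ = 86 / (7.071068 · 12.727922) ≈ 0.95556
θ = arccos(0.95556) ≈ 17.1°

17.1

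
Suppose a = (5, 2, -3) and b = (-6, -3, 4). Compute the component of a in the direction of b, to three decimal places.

a · b = 5·(-6) + 2·(-3) + (-3)·4 = -30 - 6 - 12 = -48
|b| = √(36 + 9 + 16) = √61 ≈ 7.8102
comp_b a = -48 / √61 ≈ -6.146

-6.146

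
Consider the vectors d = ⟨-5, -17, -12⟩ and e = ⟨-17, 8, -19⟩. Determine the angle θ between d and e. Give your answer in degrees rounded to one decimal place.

72.0

d · e = (-5)·(-17) + (-17)·8 + (-12)·(-19) = 85 - 136 + 228 = 177
|d|² = 25 + 289 + 144 = 458,  |d| = √458 ≈ 21.400935
|e|² = 289 + 64 + 361 = 714,  |e| = √714 ≈ 26.720778
cos θ = 177 / (21.400935 · 26.720778) ≈ 0.30952
θ = arccos(0.30952) ≈ 72.0°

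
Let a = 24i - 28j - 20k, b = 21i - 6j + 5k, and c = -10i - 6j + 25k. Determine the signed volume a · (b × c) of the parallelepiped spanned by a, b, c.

b × c:
i: (-6)·25 - 5·(-6) = -150 - (-30) = -120
j: 5·(-10) - 21·25 = -50 - 525 = -575
k: 21·(-6) - (-6)·(-10) = -126 - 60 = -186
b × c = (-120, -575, -186)
a · (b × c) = 24·(-120) + (-28)·(-575) + (-20)·(-186) = -2880 + 16100 + 3720 = 16940

16940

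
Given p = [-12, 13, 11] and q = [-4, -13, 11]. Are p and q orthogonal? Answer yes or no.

p · q = (-12)·(-4) + 13·(-13) + 11·11 = 48 - 169 + 121 = 0
Zero, so the vectors are orthogonal.

yes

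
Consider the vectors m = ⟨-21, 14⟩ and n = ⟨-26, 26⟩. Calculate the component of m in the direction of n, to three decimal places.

24.749

m · n = (-21)·(-26) + 14·26 = 546 + 364 = 910
|n| = √(676 + 676) = √1352 ≈ 36.7696
comp_n m = 910 / √1352 ≈ 24.749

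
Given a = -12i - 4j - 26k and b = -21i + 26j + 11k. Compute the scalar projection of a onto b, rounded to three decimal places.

-3.922

a · b = (-12)·(-21) + (-4)·26 + (-26)·11 = 252 - 104 - 286 = -138
|b| = √(441 + 676 + 121) = √1238 ≈ 35.1852
comp_b a = -138 / √1238 ≈ -3.922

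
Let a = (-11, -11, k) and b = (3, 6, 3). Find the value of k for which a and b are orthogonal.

33

a · b = (-11)·3 + (-11)·6 + k·3 = -99 + 3k
Set equal to 0: 3k = 99, so k = 33.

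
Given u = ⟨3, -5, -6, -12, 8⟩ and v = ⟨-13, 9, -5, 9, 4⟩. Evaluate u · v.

-130

u · v = 3·(-13) + (-5)·9 + (-6)·(-5) + (-12)·9 + 8·4 = -39 - 45 + 30 - 108 + 32 = -130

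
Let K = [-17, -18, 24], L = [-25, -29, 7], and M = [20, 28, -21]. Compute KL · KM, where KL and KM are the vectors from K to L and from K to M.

-37

KL = L − K = (-8, -11, -17)
KM = M − K = (37, 46, -45)
KL · KM = (-8)·37 + (-11)·46 + (-17)·(-45) = -296 - 506 + 765 = -37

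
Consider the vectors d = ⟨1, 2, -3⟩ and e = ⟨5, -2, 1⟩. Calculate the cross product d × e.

i: 2·1 - (-3)·(-2) = 2 - 6 = -4
j: (-3)·5 - 1·1 = -15 - 1 = -16
k: 1·(-2) - 2·5 = -2 - 10 = -12
d × e = (-4, -16, -12)

(-4, -16, -12)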